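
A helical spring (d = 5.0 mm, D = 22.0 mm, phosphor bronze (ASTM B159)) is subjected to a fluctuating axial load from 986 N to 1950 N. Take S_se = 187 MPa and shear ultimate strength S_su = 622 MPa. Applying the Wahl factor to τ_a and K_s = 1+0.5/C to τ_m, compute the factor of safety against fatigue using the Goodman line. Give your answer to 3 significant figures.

C = D/d = 22.0/5.0 = 4.4000; K_W = (4C−1)/(4C−4)+0.615/C = 1.3604; K_s = 1+0.5/C = 1.1136
F_a = (F_max−F_min)/2 = 482 N; F_m = (F_max+F_min)/2 = 1468 N
τ_a = K_W·8F_aD/(πd³) = 1.3604 × 216.02 = 293.87 MPa
τ_m = K_s·8F_mD/(πd³) = 1.1136 × 657.93 = 732.69 MPa
Goodman: 1/n_f = τ_a/S_se + τ_m/S_su = 293.87/187 + 732.69/622 = 1.57149 + 1.17796 = 2.7495
n_f = 1/2.7495 = 0.3637

0.364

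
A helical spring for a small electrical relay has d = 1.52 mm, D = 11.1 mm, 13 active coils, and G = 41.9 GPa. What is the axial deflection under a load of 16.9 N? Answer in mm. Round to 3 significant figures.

10.7 mm

k = Gd⁴/(8D³N_a) = (41.9×10³)(1.52⁴)/(8·11.1³·13) = 1.5725 N/mm
δ = F/k = 16.9 / 1.5725 = 10.747 mm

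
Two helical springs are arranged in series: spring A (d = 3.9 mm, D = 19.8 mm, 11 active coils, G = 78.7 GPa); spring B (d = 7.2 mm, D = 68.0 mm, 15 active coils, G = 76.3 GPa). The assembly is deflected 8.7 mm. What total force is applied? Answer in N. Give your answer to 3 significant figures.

39.3 N

k_A = Gd⁴/(8D³N_a) = (78.7×10³)(3.9⁴)/(8·19.8³·11) = 26.654 N/mm
k_B = Gd⁴/(8D³N_a) = (76.3×10³)(7.2⁴)/(8·68.0³·15) = 5.4343 N/mm
Series: 1/k_eq = 1/26.654 + 1/5.4343 = 0.22153; k_eq = 4.514 N/mm
F = k_eq·δ = 4.514·8.7 = 39.272 N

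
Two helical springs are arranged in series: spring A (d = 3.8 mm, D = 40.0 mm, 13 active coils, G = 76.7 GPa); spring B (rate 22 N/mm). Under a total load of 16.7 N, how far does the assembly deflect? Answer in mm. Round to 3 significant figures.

k_A = Gd⁴/(8D³N_a) = (76.7×10³)(3.8⁴)/(8·40.0³·13) = 2.4028 N/mm
Series: 1/k_eq = 1/2.4028 + 1/22 = 0.46164; k_eq = 2.1662 N/mm
δ = F/k_eq = 16.7/2.1662 = 7.7093 mm

7.71 mm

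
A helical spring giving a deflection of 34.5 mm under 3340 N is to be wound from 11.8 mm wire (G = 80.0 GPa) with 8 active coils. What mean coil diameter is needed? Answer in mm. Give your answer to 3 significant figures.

63.0 mm

Required rate k = F/δ = 3340/34.5 = 96.812 N/mm
D = (Gd⁴/(8N_a·k))^(1/3) = (80.0×10³·11.8⁴/(8·8·96.812))^(1/3)
  = (250329)^(1/3) = 63.0237 mm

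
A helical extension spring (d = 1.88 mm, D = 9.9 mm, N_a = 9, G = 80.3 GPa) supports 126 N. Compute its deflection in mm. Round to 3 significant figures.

k = Gd⁴/(8D³N_a) = (80.3×10³)(1.88⁴)/(8·9.9³·9) = 14.358 N/mm
δ = F/k = 126 / 14.358 = 8.7753 mm

8.78 mm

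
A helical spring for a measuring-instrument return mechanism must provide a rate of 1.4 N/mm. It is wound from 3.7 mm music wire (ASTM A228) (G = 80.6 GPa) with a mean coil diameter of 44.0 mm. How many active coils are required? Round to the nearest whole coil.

16

N_a = Gd⁴/(8D³k) = (80.6×10³ × 3.7⁴)/(8 × 44.0³ × 1.4)
    = 1.51057e+07 / 954061 = 15.83 → 16 coils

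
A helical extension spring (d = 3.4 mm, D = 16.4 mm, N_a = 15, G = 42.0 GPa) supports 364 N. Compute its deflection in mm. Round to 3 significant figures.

k = Gd⁴/(8D³N_a) = (42.0×10³)(3.4⁴)/(8·16.4³·15) = 10.604 N/mm
δ = F/k = 364 / 10.604 = 34.328 mm

34.3 mm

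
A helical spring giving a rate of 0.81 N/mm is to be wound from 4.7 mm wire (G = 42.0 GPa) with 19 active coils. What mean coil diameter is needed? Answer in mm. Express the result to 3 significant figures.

D = (Gd⁴/(8N_a·k))^(1/3) = (42.0×10³·4.7⁴/(8·19·0.81))^(1/3)
  = (166461)^(1/3) = 55.0095 mm

55.0 mm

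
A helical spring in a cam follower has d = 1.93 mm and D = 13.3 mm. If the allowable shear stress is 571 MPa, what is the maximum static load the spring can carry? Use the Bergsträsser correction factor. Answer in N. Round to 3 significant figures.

C = D/d = 13.3/1.93 = 6.8912
K_B = (4C+2)/(4C−3) = 29.565/24.565 = 1.2035
τ_max = K·8FD/(πd³) → F_max = τ_allow·πd³/(8DK)
F_max = 571·π·1.93³/(8·13.3·1.2035) = 12896/128.06 = 100.71 N

101 N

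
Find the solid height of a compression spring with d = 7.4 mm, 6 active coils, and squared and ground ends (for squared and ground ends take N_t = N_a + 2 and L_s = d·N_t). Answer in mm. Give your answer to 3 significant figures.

59.2 mm

squared and ground ends: N_t = N_a + 2 = 6 + 2 = 8
L_s = d·N_t = 7.4 × 8 = 59.2 mm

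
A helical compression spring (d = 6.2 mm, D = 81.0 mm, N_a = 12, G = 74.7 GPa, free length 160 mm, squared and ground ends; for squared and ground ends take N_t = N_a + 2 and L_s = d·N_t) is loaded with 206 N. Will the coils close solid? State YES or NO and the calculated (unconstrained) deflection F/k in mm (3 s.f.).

k = Gd⁴/(8D³N_a) = (74.7×10³)(6.2⁴)/(8·81.0³·12) = 2.1635 N/mm
N_t = 14; L_s = 6.2·14 = 86.8 mm; δ_solid = L₀ − L_s = 160 − 86.8 = 73.2 mm
δ = F/k = 206/2.1635 = 95.215 mm
δ ≥ δ_solid → spring goes solid

YES, δ = 95.2 mm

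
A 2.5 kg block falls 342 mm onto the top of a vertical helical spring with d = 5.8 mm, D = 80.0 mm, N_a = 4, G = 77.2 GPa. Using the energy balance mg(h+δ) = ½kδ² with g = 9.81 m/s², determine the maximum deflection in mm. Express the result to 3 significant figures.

k = Gd⁴/(8D³N_a) = (77.2×10³)(5.8⁴)/(8·80.0³·4) = 5.3322 N/mm
W = mg = 2.5 × 9.81 = 24.525 N
½kδ² − Wδ − Wh = 0 → δ = (W + √(W² + 2kWh))/k
δ = (24.525 + √(601.48 + 89448.8))/5.3322 = (24.525 + 300.08)/5.3322 = 60.877 mm

60.9 mm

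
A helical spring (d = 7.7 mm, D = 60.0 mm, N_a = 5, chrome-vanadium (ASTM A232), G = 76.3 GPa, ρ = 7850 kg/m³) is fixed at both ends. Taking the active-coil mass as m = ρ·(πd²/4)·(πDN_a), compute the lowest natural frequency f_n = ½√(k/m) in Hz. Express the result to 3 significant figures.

k = Gd⁴/(8D³N_a) = (76.3×10³)(7.7⁴)/(8·60.0³·5) = 31.044 N/mm = 31044 N/m
Wire length L = πDN_a = π·60.0·5 = 942.48 mm
m = ρ·(πd²/4)·L = 7850 × 46.566×10⁻⁶ m² × 0.94248 m = 0.34452 kg
f_n = ½√(k/m) = 0.5·√(31044/0.34452) = 0.5·√(90108) = 150.09 Hz

150 Hz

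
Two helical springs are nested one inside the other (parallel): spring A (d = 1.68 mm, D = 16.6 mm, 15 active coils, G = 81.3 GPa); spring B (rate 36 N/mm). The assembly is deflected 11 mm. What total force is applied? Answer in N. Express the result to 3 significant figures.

k_A = Gd⁴/(8D³N_a) = (81.3×10³)(1.68⁴)/(8·16.6³·15) = 1.1798 N/mm
Parallel: k_eq = 1.1798 + 36 = 37.18 N/mm
F = k_eq·δ = 37.18·11 = 408.98 N

409 N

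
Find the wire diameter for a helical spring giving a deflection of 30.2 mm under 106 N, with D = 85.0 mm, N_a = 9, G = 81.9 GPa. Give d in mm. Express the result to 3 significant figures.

Required rate k = F/δ = 106/30.2 = 3.5099 N/mm
d = (8D³N_a·k / G)^(1/4) = (8·85.0³·9·3.5099 / (81.9×10³))^0.25
  = (1895)^0.25 = 6.5978 mm

6.60 mm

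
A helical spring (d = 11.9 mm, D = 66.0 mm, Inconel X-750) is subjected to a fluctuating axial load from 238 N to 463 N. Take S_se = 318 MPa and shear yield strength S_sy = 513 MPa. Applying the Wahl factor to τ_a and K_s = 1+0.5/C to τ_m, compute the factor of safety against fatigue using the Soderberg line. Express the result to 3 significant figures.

8.38

C = D/d = 66.0/11.9 = 5.5462; K_W = (4C−1)/(4C−4)+0.615/C = 1.2759; K_s = 1+0.5/C = 1.0902
F_a = (F_max−F_min)/2 = 112.5 N; F_m = (F_max+F_min)/2 = 350.5 N
τ_a = K_W·8F_aD/(πd³) = 1.2759 × 11.22 = 14.315 MPa
τ_m = K_s·8F_mD/(πd³) = 1.0902 × 34.957 = 38.108 MPa
Soderberg: 1/n_f = τ_a/S_se + τ_m/S_sy = 14.315/318 + 38.108/513 = 0.04502 + 0.07428 = 0.1193
n_f = 1/0.1193 = 8.382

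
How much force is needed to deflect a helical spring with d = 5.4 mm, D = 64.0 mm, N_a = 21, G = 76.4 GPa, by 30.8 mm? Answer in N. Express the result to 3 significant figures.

45.4 N

k = Gd⁴/(8D³N_a) = (76.4×10³)(5.4⁴)/(8·64.0³·21) = 1.4751 N/mm
F = k·δ = 1.4751 × 30.8 = 45.433 N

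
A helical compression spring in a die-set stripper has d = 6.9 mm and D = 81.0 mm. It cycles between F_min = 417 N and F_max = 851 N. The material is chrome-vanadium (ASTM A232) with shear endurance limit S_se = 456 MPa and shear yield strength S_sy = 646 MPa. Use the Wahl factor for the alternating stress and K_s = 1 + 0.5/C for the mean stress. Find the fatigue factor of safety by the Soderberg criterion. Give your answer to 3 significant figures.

C = D/d = 81.0/6.9 = 11.7391; K_W = (4C−1)/(4C−4)+0.615/C = 1.1222; K_s = 1+0.5/C = 1.0426
F_a = (F_max−F_min)/2 = 217 N; F_m = (F_max+F_min)/2 = 634 N
τ_a = K_W·8F_aD/(πd³) = 1.1222 × 136.25 = 152.9 MPa
τ_m = K_s·8F_mD/(πd³) = 1.0426 × 398.08 = 415.03 MPa
Soderberg: 1/n_f = τ_a/S_se + τ_m/S_sy = 152.9/456 + 415.03/646 = 0.33532 + 0.64246 = 0.97778
n_f = 1/0.97778 = 1.023

1.02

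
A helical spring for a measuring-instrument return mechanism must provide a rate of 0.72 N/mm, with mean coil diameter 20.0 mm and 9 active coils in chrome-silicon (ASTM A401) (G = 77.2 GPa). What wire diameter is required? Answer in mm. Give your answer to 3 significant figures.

1.52 mm

d = (8D³N_a·k / G)^(1/4) = (8·20.0³·9·0.72 / (77.2×10³))^0.25
  = (5.372)^0.25 = 1.5224 mm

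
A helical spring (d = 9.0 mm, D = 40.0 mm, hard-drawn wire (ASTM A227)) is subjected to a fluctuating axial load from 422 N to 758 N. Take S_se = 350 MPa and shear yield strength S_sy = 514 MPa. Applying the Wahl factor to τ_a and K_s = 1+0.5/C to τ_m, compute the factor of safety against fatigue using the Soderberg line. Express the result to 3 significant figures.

C = D/d = 40.0/9.0 = 4.4444; K_W = (4C−1)/(4C−4)+0.615/C = 1.3561; K_s = 1+0.5/C = 1.1125
F_a = (F_max−F_min)/2 = 168 N; F_m = (F_max+F_min)/2 = 590 N
τ_a = K_W·8F_aD/(πd³) = 1.3561 × 23.474 = 31.833 MPa
τ_m = K_s·8F_mD/(πd³) = 1.1125 × 82.437 = 91.712 MPa
Soderberg: 1/n_f = τ_a/S_se + τ_m/S_sy = 31.833/350 + 91.712/514 = 0.09095 + 0.17843 = 0.26938
n_f = 1/0.26938 = 3.712

3.71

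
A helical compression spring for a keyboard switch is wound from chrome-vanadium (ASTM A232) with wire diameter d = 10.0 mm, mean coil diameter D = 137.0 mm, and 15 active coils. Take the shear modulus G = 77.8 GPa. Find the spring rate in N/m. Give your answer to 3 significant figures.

2520 N/m

k = Gd⁴/(8D³N_a) = (77.8×10³ × 10.0⁴) / (8 × 137.0³ × 15)
  = 7.78e+08 / 3.08562e+08 = 2.5214 N/mm = 2521.4 N/m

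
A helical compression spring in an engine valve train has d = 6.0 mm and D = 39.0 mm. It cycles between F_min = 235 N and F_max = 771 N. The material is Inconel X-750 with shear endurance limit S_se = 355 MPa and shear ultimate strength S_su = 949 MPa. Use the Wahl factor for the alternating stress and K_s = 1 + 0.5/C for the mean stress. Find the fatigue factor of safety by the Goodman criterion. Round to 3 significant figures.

1.45

C = D/d = 39.0/6.0 = 6.5000; K_W = (4C−1)/(4C−4)+0.615/C = 1.2310; K_s = 1+0.5/C = 1.0769
F_a = (F_max−F_min)/2 = 268 N; F_m = (F_max+F_min)/2 = 503 N
τ_a = K_W·8F_aD/(πd³) = 1.2310 × 123.22 = 151.68 MPa
τ_m = K_s·8F_mD/(πd³) = 1.0769 × 231.27 = 249.06 MPa
Goodman: 1/n_f = τ_a/S_se + τ_m/S_su = 151.68/355 + 249.06/949 = 0.42728 + 0.26244 = 0.68972
n_f = 1/0.68972 = 1.45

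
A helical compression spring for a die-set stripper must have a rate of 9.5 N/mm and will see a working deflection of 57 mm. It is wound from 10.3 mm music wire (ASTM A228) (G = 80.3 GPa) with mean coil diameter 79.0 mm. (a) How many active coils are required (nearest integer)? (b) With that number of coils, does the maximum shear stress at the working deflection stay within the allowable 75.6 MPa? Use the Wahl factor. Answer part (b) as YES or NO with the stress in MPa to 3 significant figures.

(a) 24 coils; (b) NO, τ_max = 119 MPa

N_a = Gd⁴/(8D³k) = (80.3×10³)(10.3⁴)/(8·79.0³·9.5) = 24.12 → N_a = 24
Actual rate k = Gd⁴/(8D³·24) = 9.5473 N/mm
Working load F = kδ = 9.5473·57 = 544.2 N
C = 79.0/10.3 = 7.6699; K_W = (4C−1)/(4C−4)+0.615/C = 1.1926
τ_max = K_W·8FD/(πd³) = 1.1926·100.19 = 119.49 MPa
τ_max > 75.6 MPa → exceeds allowable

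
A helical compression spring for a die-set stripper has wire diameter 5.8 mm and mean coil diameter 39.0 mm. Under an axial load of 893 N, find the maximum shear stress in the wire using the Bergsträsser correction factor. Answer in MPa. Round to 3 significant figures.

550 MPa

Spring index C = D/d = 39.0/5.8 = 6.7241
K_B = (4C+2)/(4C−3) = 28.897/23.897 = 1.2092
τ₀ = 8FD/(πd³) = 8·893·39.0/(π·5.8³) = 278616/612.96 = 454.54 MPa
τ_max = K·τ₀ = 1.2092 × 454.54 = 549.65 MPa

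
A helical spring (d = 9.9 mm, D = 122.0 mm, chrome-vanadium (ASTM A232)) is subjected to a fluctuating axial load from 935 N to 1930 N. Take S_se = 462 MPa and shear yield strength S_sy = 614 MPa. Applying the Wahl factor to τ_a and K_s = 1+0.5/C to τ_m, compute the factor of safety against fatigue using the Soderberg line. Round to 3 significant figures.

C = D/d = 122.0/9.9 = 12.3232; K_W = (4C−1)/(4C−4)+0.615/C = 1.1161; K_s = 1+0.5/C = 1.0406
F_a = (F_max−F_min)/2 = 497.5 N; F_m = (F_max+F_min)/2 = 1432.5 N
τ_a = K_W·8F_aD/(πd³) = 1.1161 × 159.29 = 177.79 MPa
τ_m = K_s·8F_mD/(πd³) = 1.0406 × 458.66 = 477.27 MPa
Soderberg: 1/n_f = τ_a/S_se + τ_m/S_sy = 177.79/462 + 477.27/614 = 0.38483 + 0.77731 = 1.1621
n_f = 1/1.1621 = 0.8605

0.860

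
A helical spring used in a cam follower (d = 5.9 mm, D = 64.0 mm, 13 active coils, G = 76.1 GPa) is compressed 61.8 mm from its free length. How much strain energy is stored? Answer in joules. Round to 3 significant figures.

k = Gd⁴/(8D³N_a) = (76.1×10³)(5.9⁴)/(8·64.0³·13) = 3.3824 N/mm
U = ½kδ² = 0.5 × 3.3824 × 61.8² = 6459 N·mm = 6.459 J

6.46 J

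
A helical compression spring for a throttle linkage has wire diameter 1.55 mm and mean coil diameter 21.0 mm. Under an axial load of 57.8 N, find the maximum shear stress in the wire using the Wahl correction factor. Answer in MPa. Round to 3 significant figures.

Spring index C = D/d = 21.0/1.55 = 13.5484
K_W = (4C−1)/(4C−4) + 0.615/C = 53.194/50.194 + 0.0454 = 1.1052
τ₀ = 8FD/(πd³) = 8·57.8·21.0/(π·1.55³) = 9710.4/11.699 = 830.03 MPa
τ_max = K·τ₀ = 1.1052 × 830.03 = 917.31 MPa

917 MPa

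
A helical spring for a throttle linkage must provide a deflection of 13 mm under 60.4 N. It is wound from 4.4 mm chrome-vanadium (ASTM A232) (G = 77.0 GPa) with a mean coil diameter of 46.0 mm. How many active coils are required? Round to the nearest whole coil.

8

Required rate k = F/δ = 60.4/13 = 4.6462 N/mm
N_a = Gd⁴/(8D³k) = (77.0×10³ × 4.4⁴)/(8 × 46.0³ × 4.6462)
    = 2.88603e+07 / 3.6179e+06 = 7.977 → 8 coils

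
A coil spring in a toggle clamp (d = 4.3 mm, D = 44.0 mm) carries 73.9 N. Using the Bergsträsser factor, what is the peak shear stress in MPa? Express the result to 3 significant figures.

118 MPa

Spring index C = D/d = 44.0/4.3 = 10.2326
K_B = (4C+2)/(4C−3) = 42.930/37.930 = 1.1318
τ₀ = 8FD/(πd³) = 8·73.9·44.0/(π·4.3³) = 26012.8/249.78 = 104.14 MPa
τ_max = K·τ₀ = 1.1318 × 104.14 = 117.87 MPa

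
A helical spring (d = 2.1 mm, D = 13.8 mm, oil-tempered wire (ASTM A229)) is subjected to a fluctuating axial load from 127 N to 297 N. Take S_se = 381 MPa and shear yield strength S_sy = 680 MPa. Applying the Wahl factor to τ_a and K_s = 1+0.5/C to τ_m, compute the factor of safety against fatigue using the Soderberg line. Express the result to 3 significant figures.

0.432

C = D/d = 13.8/2.1 = 6.5714; K_W = (4C−1)/(4C−4)+0.615/C = 1.2282; K_s = 1+0.5/C = 1.0761
F_a = (F_max−F_min)/2 = 85 N; F_m = (F_max+F_min)/2 = 212 N
τ_a = K_W·8F_aD/(πd³) = 1.2282 × 322.54 = 396.14 MPa
τ_m = K_s·8F_mD/(πd³) = 1.0761 × 804.45 = 865.65 MPa
Soderberg: 1/n_f = τ_a/S_se + τ_m/S_sy = 396.14/381 + 865.65/680 = 1.03974 + 1.27302 = 2.3128
n_f = 1/2.3128 = 0.4324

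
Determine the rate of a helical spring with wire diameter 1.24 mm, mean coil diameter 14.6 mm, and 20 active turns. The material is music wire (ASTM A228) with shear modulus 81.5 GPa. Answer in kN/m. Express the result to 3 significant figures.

k = Gd⁴/(8D³N_a) = (81.5×10³ × 1.24⁴) / (8 × 14.6³ × 20)
  = 192683 / 497942 = 0.38696 N/mm

0.387 kN/m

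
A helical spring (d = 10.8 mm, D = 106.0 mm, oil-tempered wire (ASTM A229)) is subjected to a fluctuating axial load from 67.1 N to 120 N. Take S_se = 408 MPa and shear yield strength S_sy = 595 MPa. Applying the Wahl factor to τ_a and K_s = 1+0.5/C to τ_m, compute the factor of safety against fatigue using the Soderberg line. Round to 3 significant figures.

19.5

C = D/d = 106.0/10.8 = 9.8148; K_W = (4C−1)/(4C−4)+0.615/C = 1.1477; K_s = 1+0.5/C = 1.0509
F_a = (F_max−F_min)/2 = 26.45 N; F_m = (F_max+F_min)/2 = 93.55 N
τ_a = K_W·8F_aD/(πd³) = 1.1477 × 5.6676 = 6.505 MPa
τ_m = K_s·8F_mD/(πd³) = 1.0509 × 20.046 = 21.067 MPa
Soderberg: 1/n_f = τ_a/S_se + τ_m/S_sy = 6.505/408 + 21.067/595 = 0.01594 + 0.03541 = 0.05135
n_f = 1/0.05135 = 19.47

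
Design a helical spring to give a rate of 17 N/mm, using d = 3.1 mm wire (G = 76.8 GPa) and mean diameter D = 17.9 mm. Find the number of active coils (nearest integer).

9

N_a = Gd⁴/(8D³k) = (76.8×10³ × 3.1⁴)/(8 × 17.9³ × 17)
    = 7.09264e+06 / 780006 = 9.093 → 9 coils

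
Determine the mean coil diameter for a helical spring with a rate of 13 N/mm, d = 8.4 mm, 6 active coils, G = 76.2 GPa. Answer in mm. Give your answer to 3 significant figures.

D = (Gd⁴/(8N_a·k))^(1/3) = (76.2×10³·8.4⁴/(8·6·13))^(1/3)
  = (607978)^(1/3) = 84.7154 mm

84.7 mm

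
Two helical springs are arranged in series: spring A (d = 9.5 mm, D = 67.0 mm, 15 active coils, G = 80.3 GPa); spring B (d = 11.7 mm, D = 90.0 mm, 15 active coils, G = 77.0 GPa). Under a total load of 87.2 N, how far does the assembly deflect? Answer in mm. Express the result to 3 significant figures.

10.1 mm

k_A = Gd⁴/(8D³N_a) = (80.3×10³)(9.5⁴)/(8·67.0³·15) = 18.122 N/mm
k_B = Gd⁴/(8D³N_a) = (77.0×10³)(11.7⁴)/(8·90.0³·15) = 16.494 N/mm
Series: 1/k_eq = 1/18.122 + 1/16.494 = 0.11581; k_eq = 8.6348 N/mm
δ = F/k_eq = 87.2/8.6348 = 10.099 mm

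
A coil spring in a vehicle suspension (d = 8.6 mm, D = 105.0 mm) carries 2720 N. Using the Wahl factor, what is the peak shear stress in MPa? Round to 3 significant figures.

Spring index C = D/d = 105.0/8.6 = 12.2093
K_W = (4C−1)/(4C−4) + 0.615/C = 47.837/44.837 + 0.0504 = 1.1173
τ₀ = 8FD/(πd³) = 8·2720·105.0/(π·8.6³) = 2.2848e+06/1998.2 = 1143.4 MPa
τ_max = K·τ₀ = 1.1173 × 1143.4 = 1277.5 MPa

1280 MPa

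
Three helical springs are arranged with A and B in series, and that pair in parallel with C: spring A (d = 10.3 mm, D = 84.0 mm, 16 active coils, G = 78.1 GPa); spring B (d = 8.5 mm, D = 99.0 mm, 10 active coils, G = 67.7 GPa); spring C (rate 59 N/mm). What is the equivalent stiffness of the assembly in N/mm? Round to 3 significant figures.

62.3 N/mm

k_A = Gd⁴/(8D³N_a) = (78.1×10³)(10.3⁴)/(8·84.0³·16) = 11.586 N/mm
k_B = Gd⁴/(8D³N_a) = (67.7×10³)(8.5⁴)/(8·99.0³·10) = 4.5527 N/mm
Springs A,B series: k_AB = 1/(1/11.586+1/4.5527) = 3.2684 N/mm; parallel with C: k_eq = 3.2684+59 = 62.268 N/mm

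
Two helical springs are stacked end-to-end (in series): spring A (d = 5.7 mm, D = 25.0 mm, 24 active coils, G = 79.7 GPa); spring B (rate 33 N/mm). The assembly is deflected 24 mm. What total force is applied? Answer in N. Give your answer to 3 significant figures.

k_A = Gd⁴/(8D³N_a) = (79.7×10³)(5.7⁴)/(8·25.0³·24) = 28.044 N/mm
Series: 1/k_eq = 1/28.044 + 1/33 = 0.065962; k_eq = 15.16 N/mm
F = k_eq·δ = 15.16·24 = 363.85 N

364 N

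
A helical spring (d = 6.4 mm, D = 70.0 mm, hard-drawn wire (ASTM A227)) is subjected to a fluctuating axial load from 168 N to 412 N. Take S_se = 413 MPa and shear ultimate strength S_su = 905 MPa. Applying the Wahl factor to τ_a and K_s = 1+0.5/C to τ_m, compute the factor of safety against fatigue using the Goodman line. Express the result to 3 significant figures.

2.20

C = D/d = 70.0/6.4 = 10.9375; K_W = (4C−1)/(4C−4)+0.615/C = 1.1317; K_s = 1+0.5/C = 1.0457
F_a = (F_max−F_min)/2 = 122 N; F_m = (F_max+F_min)/2 = 290 N
τ_a = K_W·8F_aD/(πd³) = 1.1317 × 82.958 = 93.884 MPa
τ_m = K_s·8F_mD/(πd³) = 1.0457 × 197.2 = 206.21 MPa
Goodman: 1/n_f = τ_a/S_se + τ_m/S_su = 93.884/413 + 206.21/905 = 0.22732 + 0.22786 = 0.45518
n_f = 1/0.45518 = 2.197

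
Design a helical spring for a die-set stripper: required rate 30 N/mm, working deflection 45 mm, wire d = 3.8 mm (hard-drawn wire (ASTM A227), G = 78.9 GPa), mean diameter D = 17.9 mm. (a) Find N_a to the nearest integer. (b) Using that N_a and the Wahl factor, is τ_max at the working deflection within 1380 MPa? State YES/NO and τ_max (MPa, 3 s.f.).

(a) 12 coils; (b) NO, τ_max = 1490 MPa

N_a = Gd⁴/(8D³k) = (78.9×10³)(3.8⁴)/(8·17.9³·30) = 11.95 → N_a = 12
Actual rate k = Gd⁴/(8D³·12) = 29.88 N/mm
Working load F = kδ = 29.88·45 = 1344.6 N
C = 17.9/3.8 = 4.7105; K_W = (4C−1)/(4C−4)+0.615/C = 1.3327
τ_max = K_W·8FD/(πd³) = 1.3327·1117 = 1488.6 MPa
τ_max > 1380 MPa → exceeds allowable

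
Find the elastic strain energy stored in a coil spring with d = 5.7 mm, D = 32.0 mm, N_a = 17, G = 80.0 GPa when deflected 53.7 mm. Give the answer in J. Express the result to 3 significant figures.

27.3 J

k = Gd⁴/(8D³N_a) = (80.0×10³)(5.7⁴)/(8·32.0³·17) = 18.95 N/mm
U = ½kδ² = 0.5 × 18.95 × 53.7² = 27322 N·mm = 27.322 J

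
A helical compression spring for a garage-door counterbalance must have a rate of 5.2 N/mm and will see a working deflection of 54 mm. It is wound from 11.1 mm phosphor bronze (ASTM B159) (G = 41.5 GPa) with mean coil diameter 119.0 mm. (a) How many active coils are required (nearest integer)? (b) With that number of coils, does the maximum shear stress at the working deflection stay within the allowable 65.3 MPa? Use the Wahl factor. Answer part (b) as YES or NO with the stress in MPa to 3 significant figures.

(a) 9 coils; (b) NO, τ_max = 70.5 MPa

N_a = Gd⁴/(8D³k) = (41.5×10³)(11.1⁴)/(8·119.0³·5.2) = 8.987 → N_a = 9
Actual rate k = Gd⁴/(8D³·9) = 5.1924 N/mm
Working load F = kδ = 5.1924·54 = 280.39 N
C = 119.0/11.1 = 10.7207; K_W = (4C−1)/(4C−4)+0.615/C = 1.1345
τ_max = K_W·8FD/(πd³) = 1.1345·62.127 = 70.484 MPa
τ_max > 65.3 MPa → exceeds allowable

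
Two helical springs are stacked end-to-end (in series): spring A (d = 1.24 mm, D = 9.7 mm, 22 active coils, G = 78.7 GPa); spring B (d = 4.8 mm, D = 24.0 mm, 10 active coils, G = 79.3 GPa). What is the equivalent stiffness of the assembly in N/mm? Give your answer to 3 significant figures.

1.12 N/mm

k_A = Gd⁴/(8D³N_a) = (78.7×10³)(1.24⁴)/(8·9.7³·22) = 1.1583 N/mm
k_B = Gd⁴/(8D³N_a) = (79.3×10³)(4.8⁴)/(8·24.0³·10) = 38.064 N/mm
Series: 1/k_eq = 1/1.1583 + 1/38.064 = 0.88958; k_eq = 1.1241 N/mm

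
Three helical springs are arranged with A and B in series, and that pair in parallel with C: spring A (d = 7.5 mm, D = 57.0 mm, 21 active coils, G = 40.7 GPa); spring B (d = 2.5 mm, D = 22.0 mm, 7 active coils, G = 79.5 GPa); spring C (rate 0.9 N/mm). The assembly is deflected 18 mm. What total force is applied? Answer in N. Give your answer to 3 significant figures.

57.7 N

k_A = Gd⁴/(8D³N_a) = (40.7×10³)(7.5⁴)/(8·57.0³·21) = 4.1391 N/mm
k_B = Gd⁴/(8D³N_a) = (79.5×10³)(2.5⁴)/(8·22.0³·7) = 5.208 N/mm
Springs A,B series: k_AB = 1/(1/4.1391+1/5.208) = 2.3062 N/mm; parallel with C: k_eq = 2.3062+0.9 = 3.2062 N/mm
F = k_eq·δ = 3.2062·18 = 57.712 N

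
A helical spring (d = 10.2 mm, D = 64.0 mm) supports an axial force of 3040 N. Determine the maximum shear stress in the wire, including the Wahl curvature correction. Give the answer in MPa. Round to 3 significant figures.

Spring index C = D/d = 64.0/10.2 = 6.2745
K_W = (4C−1)/(4C−4) + 0.615/C = 24.098/21.098 + 0.0980 = 1.2402
τ₀ = 8FD/(πd³) = 8·3040·64.0/(π·10.2³) = 1.55648e+06/3333.9 = 466.87 MPa
τ_max = K·τ₀ = 1.2402 × 466.87 = 579.01 MPa

579 MPa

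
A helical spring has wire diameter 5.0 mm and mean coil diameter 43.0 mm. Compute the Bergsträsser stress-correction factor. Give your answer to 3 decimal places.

1.159

C = D/d = 43.0/5.0 = 8.6000
K_B = (4C+2)/(4C−3) = 36.400/31.400 = 1.1592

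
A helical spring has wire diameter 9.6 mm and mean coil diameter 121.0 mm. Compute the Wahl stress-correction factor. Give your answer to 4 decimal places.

C = D/d = 121.0/9.6 = 12.6042
K_W = (4C−1)/(4C−4) + 0.615/C = 49.417/46.417 + 0.0488 = 1.1134

1.1134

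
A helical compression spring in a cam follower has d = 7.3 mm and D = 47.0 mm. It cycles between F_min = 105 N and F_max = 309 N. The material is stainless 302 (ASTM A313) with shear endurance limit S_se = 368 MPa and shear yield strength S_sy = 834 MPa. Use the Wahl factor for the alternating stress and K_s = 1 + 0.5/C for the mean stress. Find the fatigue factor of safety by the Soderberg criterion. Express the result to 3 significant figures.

C = D/d = 47.0/7.3 = 6.4384; K_W = (4C−1)/(4C−4)+0.615/C = 1.2334; K_s = 1+0.5/C = 1.0777
F_a = (F_max−F_min)/2 = 102 N; F_m = (F_max+F_min)/2 = 207 N
τ_a = K_W·8F_aD/(πd³) = 1.2334 × 31.381 = 38.707 MPa
τ_m = K_s·8F_mD/(πd³) = 1.0777 × 63.685 = 68.631 MPa
Soderberg: 1/n_f = τ_a/S_se + τ_m/S_sy = 38.707/368 + 68.631/834 = 0.10518 + 0.08229 = 0.18747
n_f = 1/0.18747 = 5.334

5.33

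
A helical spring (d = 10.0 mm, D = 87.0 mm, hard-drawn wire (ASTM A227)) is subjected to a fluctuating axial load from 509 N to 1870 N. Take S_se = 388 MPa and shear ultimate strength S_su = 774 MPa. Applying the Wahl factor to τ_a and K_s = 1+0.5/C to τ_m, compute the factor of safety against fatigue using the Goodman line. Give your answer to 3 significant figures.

1.23

C = D/d = 87.0/10.0 = 8.7000; K_W = (4C−1)/(4C−4)+0.615/C = 1.1681; K_s = 1+0.5/C = 1.0575
F_a = (F_max−F_min)/2 = 680.5 N; F_m = (F_max+F_min)/2 = 1189.5 N
τ_a = K_W·8F_aD/(πd³) = 1.1681 × 150.76 = 176.1 MPa
τ_m = K_s·8F_mD/(πd³) = 1.0575 × 263.53 = 278.67 MPa
Goodman: 1/n_f = τ_a/S_se + τ_m/S_su = 176.1/388 + 278.67/774 = 0.45387 + 0.36004 = 0.81391
n_f = 1/0.81391 = 1.229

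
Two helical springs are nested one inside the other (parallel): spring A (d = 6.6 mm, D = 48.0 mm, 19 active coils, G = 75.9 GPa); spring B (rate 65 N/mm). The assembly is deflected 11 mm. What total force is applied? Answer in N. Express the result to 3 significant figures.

k_A = Gd⁴/(8D³N_a) = (75.9×10³)(6.6⁴)/(8·48.0³·19) = 8.5674 N/mm
Parallel: k_eq = 8.5674 + 65 = 73.567 N/mm
F = k_eq·δ = 73.567·11 = 809.24 N

809 N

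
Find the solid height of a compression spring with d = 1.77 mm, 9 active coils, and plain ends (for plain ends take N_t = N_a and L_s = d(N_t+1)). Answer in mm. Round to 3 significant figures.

17.7 mm

plain ends: N_t = N_a = 9
L_s = d·(N_t+1) = 1.77 × 10 = 17.7 mm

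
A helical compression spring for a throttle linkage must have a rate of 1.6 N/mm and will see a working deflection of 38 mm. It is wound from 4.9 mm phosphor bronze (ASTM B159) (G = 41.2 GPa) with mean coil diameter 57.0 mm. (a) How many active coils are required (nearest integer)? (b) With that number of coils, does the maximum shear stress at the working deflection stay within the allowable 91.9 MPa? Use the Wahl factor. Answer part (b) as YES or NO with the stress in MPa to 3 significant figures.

(a) 10 coils; (b) YES, τ_max = 84.4 MPa

N_a = Gd⁴/(8D³k) = (41.2×10³)(4.9⁴)/(8·57.0³·1.6) = 10.02 → N_a = 10
Actual rate k = Gd⁴/(8D³·10) = 1.6031 N/mm
Working load F = kδ = 1.6031·38 = 60.919 N
C = 57.0/4.9 = 11.6327; K_W = (4C−1)/(4C−4)+0.615/C = 1.1234
τ_max = K_W·8FD/(πd³) = 1.1234·75.158 = 84.433 MPa
τ_max ≤ 91.9 MPa → acceptable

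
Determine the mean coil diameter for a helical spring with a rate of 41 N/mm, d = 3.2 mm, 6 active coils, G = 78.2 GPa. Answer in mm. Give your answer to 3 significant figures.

D = (Gd⁴/(8N_a·k))^(1/3) = (78.2×10³·3.2⁴/(8·6·41))^(1/3)
  = (4166.6)^(1/3) = 16.0914 mm

16.1 mm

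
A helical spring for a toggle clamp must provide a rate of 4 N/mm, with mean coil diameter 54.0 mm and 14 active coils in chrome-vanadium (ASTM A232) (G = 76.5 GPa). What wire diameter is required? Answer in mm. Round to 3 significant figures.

d = (8D³N_a·k / G)^(1/4) = (8·54.0³·14·4 / (76.5×10³))^0.25
  = (922.14)^0.25 = 5.5106 mm

5.51 mm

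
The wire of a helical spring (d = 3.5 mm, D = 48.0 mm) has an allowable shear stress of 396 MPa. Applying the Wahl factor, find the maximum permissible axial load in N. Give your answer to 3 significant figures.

C = D/d = 48.0/3.5 = 13.7143
K_W = (4C−1)/(4C−4) + 0.615/C = 53.857/50.857 + 0.0448 = 1.1038
τ_max = K·8FD/(πd³) → F_max = τ_allow·πd³/(8DK)
F_max = 396·π·3.5³/(8·48.0·1.1038) = 53340/423.87 = 125.84 N

126 N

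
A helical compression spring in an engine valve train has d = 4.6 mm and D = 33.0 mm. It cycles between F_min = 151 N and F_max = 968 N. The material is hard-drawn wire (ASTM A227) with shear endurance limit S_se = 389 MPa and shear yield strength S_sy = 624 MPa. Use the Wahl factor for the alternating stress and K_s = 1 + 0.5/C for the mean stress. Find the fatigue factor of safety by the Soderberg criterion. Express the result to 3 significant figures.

C = D/d = 33.0/4.6 = 7.1739; K_W = (4C−1)/(4C−4)+0.615/C = 1.2072; K_s = 1+0.5/C = 1.0697
F_a = (F_max−F_min)/2 = 408.5 N; F_m = (F_max+F_min)/2 = 559.5 N
τ_a = K_W·8F_aD/(πd³) = 1.2072 × 352.67 = 425.75 MPa
τ_m = K_s·8F_mD/(πd³) = 1.0697 × 483.04 = 516.7 MPa
Soderberg: 1/n_f = τ_a/S_se + τ_m/S_sy = 425.75/389 + 516.7/624 = 1.09447 + 0.82805 = 1.9225
n_f = 1/1.9225 = 0.5202

0.520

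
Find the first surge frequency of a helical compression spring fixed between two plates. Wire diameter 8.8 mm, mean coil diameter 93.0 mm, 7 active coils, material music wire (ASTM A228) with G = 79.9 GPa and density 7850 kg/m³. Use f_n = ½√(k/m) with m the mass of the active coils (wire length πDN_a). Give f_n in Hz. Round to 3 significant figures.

k = Gd⁴/(8D³N_a) = (79.9×10³)(8.8⁴)/(8·93.0³·7) = 10.638 N/mm = 10638 N/m
Wire length L = πDN_a = π·93.0·7 = 2045.2 mm
m = ρ·(πd²/4)·L = 7850 × 60.821×10⁻⁶ m² × 2.0452 m = 0.97646 kg
f_n = ½√(k/m) = 0.5·√(10638/0.97646) = 0.5·√(10894) = 52.187 Hz

52.2 Hz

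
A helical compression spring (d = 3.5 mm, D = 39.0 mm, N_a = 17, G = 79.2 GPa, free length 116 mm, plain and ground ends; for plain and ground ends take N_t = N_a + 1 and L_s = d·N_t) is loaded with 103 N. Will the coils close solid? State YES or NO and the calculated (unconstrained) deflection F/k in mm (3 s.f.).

YES, δ = 69.9 mm

k = Gd⁴/(8D³N_a) = (79.2×10³)(3.5⁴)/(8·39.0³·17) = 1.4732 N/mm
N_t = 18; L_s = 3.5·18 = 63 mm; δ_solid = L₀ − L_s = 116 − 63 = 53 mm
δ = F/k = 103/1.4732 = 69.915 mm
δ ≥ δ_solid → spring goes solid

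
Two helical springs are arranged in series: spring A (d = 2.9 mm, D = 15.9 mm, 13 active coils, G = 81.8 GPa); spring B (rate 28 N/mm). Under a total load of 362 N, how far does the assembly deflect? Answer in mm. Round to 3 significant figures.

k_A = Gd⁴/(8D³N_a) = (81.8×10³)(2.9⁴)/(8·15.9³·13) = 13.84 N/mm
Series: 1/k_eq = 1/13.84 + 1/28 = 0.10797; k_eq = 9.2617 N/mm
δ = F/k_eq = 362/9.2617 = 39.086 mm

39.1 mm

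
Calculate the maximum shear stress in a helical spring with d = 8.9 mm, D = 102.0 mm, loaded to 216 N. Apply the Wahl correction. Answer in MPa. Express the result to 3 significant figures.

89.6 MPa

Spring index C = D/d = 102.0/8.9 = 11.4607
K_W = (4C−1)/(4C−4) + 0.615/C = 44.843/41.843 + 0.0537 = 1.1254
τ₀ = 8FD/(πd³) = 8·216·102.0/(π·8.9³) = 176256/2214.7 = 79.584 MPa
τ_max = K·τ₀ = 1.1254 × 79.584 = 89.56 MPa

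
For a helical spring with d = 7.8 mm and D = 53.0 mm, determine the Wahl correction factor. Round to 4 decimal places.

1.2199

C = D/d = 53.0/7.8 = 6.7949
K_W = (4C−1)/(4C−4) + 0.615/C = 26.179/23.179 + 0.0905 = 1.2199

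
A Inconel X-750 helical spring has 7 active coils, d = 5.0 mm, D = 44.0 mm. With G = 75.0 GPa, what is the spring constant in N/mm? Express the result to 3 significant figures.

9.83 N/mm

k = Gd⁴/(8D³N_a) = (75.0×10³ × 5.0⁴) / (8 × 44.0³ × 7)
  = 4.6875e+07 / 4.7703e+06 = 9.8264 N/mm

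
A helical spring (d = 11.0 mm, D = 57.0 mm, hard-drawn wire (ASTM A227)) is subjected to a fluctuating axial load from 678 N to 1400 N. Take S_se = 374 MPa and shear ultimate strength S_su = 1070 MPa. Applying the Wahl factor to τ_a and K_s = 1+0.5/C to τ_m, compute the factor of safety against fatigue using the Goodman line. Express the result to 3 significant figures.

C = D/d = 57.0/11.0 = 5.1818; K_W = (4C−1)/(4C−4)+0.615/C = 1.2980; K_s = 1+0.5/C = 1.0965
F_a = (F_max−F_min)/2 = 361 N; F_m = (F_max+F_min)/2 = 1039 N
τ_a = K_W·8F_aD/(πd³) = 1.2980 × 39.368 = 51.101 MPa
τ_m = K_s·8F_mD/(πd³) = 1.0965 × 113.31 = 124.24 MPa
Goodman: 1/n_f = τ_a/S_se + τ_m/S_su = 51.101/374 + 124.24/1070 = 0.13663 + 0.11611 = 0.25274
n_f = 1/0.25274 = 3.957

3.96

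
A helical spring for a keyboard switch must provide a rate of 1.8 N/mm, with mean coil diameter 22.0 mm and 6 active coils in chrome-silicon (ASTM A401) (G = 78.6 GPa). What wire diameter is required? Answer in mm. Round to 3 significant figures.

1.85 mm

d = (8D³N_a·k / G)^(1/4) = (8·22.0³·6·1.8 / (78.6×10³))^0.25
  = (11.705)^0.25 = 1.8497 mm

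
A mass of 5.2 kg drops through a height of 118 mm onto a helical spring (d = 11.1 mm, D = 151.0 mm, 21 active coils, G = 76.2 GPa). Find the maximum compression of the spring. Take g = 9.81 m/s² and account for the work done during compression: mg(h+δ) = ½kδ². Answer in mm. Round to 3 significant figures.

107 mm

k = Gd⁴/(8D³N_a) = (76.2×10³)(11.1⁴)/(8·151.0³·21) = 1.9999 N/mm
W = mg = 5.2 × 9.81 = 51.012 N
½kδ² − Wδ − Wh = 0 → δ = (W + √(W² + 2kWh))/k
δ = (51.012 + √(2602.2 + 24076.4))/1.9999 = (51.012 + 163.34)/1.9999 = 107.18 mm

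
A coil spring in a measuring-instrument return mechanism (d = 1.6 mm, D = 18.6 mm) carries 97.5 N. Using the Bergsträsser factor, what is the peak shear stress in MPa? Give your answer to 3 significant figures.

Spring index C = D/d = 18.6/1.6 = 11.6250
K_B = (4C+2)/(4C−3) = 48.500/43.500 = 1.1149
τ₀ = 8FD/(πd³) = 8·97.5·18.6/(π·1.6³) = 14508/12.868 = 1127.5 MPa
τ_max = K·τ₀ = 1.1149 × 1127.5 = 1257 MPa

1260 MPa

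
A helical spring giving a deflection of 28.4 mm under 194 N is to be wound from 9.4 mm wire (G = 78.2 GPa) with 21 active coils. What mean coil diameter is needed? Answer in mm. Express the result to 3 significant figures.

81.0 mm

Required rate k = F/δ = 194/28.4 = 6.831 N/mm
D = (Gd⁴/(8N_a·k))^(1/3) = (78.2×10³·9.4⁴/(8·21·6.831))^(1/3)
  = (532017)^(1/3) = 81.0293 mm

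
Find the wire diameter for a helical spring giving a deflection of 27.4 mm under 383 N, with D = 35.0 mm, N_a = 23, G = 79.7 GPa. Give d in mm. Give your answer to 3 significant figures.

Required rate k = F/δ = 383/27.4 = 13.978 N/mm
d = (8D³N_a·k / G)^(1/4) = (8·35.0³·23·13.978 / (79.7×10³))^0.25
  = (1383.6)^0.25 = 6.0989 mm

6.10 mm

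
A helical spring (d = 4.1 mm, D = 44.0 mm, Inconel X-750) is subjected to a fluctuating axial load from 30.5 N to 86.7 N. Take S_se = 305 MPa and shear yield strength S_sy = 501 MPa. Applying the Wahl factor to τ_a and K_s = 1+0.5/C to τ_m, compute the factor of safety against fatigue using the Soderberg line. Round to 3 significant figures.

C = D/d = 44.0/4.1 = 10.7317; K_W = (4C−1)/(4C−4)+0.615/C = 1.1344; K_s = 1+0.5/C = 1.0466
F_a = (F_max−F_min)/2 = 28.1 N; F_m = (F_max+F_min)/2 = 58.6 N
τ_a = K_W·8F_aD/(πd³) = 1.1344 × 45.682 = 51.821 MPa
τ_m = K_s·8F_mD/(πd³) = 1.0466 × 95.266 = 99.705 MPa
Soderberg: 1/n_f = τ_a/S_se + τ_m/S_sy = 51.821/305 + 99.705/501 = 0.16990 + 0.19901 = 0.36892
n_f = 1/0.36892 = 2.711

2.71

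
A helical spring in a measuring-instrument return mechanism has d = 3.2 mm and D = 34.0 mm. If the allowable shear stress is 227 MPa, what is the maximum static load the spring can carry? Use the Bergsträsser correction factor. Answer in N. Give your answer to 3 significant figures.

C = D/d = 34.0/3.2 = 10.6250
K_B = (4C+2)/(4C−3) = 44.500/39.500 = 1.1266
τ_max = K·8FD/(πd³) → F_max = τ_allow·πd³/(8DK)
F_max = 227·π·3.2³/(8·34.0·1.1266) = 23368/306.43 = 76.259 N

76.3 N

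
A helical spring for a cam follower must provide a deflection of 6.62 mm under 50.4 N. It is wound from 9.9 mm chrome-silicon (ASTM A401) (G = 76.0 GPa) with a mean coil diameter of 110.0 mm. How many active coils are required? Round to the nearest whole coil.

Required rate k = F/δ = 50.4/6.62 = 7.6133 N/mm
N_a = Gd⁴/(8D³k) = (76.0×10³ × 9.9⁴)/(8 × 110.0³ × 7.6133)
    = 7.30053e+08 / 8.10663e+07 = 9.006 → 9 coils

9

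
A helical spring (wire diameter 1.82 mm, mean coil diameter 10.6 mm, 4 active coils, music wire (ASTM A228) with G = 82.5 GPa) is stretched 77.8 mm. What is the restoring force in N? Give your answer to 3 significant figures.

1850 N

k = Gd⁴/(8D³N_a) = (82.5×10³)(1.82⁴)/(8·10.6³·4) = 23.75 N/mm
F = k·δ = 23.75 × 77.8 = 1847.8 N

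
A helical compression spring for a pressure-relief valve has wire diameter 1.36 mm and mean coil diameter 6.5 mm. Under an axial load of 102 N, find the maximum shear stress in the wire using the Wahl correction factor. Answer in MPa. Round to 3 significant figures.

891 MPa

Spring index C = D/d = 6.5/1.36 = 4.7794
K_W = (4C−1)/(4C−4) + 0.615/C = 18.118/15.118 + 0.1287 = 1.3271
τ₀ = 8FD/(πd³) = 8·102·6.5/(π·1.36³) = 5304/7.9025 = 671.18 MPa
τ_max = K·τ₀ = 1.3271 × 671.18 = 890.73 MPa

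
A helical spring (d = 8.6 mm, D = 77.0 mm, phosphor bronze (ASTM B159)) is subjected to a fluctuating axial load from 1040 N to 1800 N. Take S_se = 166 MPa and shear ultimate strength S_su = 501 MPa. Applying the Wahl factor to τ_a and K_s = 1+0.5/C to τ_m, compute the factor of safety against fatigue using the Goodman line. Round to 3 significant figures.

0.574

C = D/d = 77.0/8.6 = 8.9535; K_W = (4C−1)/(4C−4)+0.615/C = 1.1630; K_s = 1+0.5/C = 1.0558
F_a = (F_max−F_min)/2 = 380 N; F_m = (F_max+F_min)/2 = 1420 N
τ_a = K_W·8F_aD/(πd³) = 1.1630 × 117.14 = 136.24 MPa
τ_m = K_s·8F_mD/(πd³) = 1.0558 × 437.75 = 462.19 MPa
Goodman: 1/n_f = τ_a/S_se + τ_m/S_su = 136.24/166 + 462.19/501 = 0.82070 + 0.92254 = 1.7432
n_f = 1/1.7432 = 0.5736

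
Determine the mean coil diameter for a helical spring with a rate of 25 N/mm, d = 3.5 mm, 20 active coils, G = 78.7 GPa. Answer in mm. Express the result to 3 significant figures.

14.3 mm

D = (Gd⁴/(8N_a·k))^(1/3) = (78.7×10³·3.5⁴/(8·20·25))^(1/3)
  = (2952.48)^(1/3) = 14.3459 mm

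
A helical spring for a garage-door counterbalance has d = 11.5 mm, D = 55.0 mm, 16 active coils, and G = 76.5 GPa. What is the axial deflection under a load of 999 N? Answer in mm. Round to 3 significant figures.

k = Gd⁴/(8D³N_a) = (76.5×10³)(11.5⁴)/(8·55.0³·16) = 62.828 N/mm
δ = F/k = 999 / 62.828 = 15.9 mm

15.9 mm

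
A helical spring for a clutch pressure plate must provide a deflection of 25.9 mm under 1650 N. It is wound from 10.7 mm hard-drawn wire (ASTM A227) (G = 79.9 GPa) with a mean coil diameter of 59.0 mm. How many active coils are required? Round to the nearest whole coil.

10

Required rate k = F/δ = 1650/25.9 = 63.707 N/mm
N_a = Gd⁴/(8D³k) = (79.9×10³ × 10.7⁴)/(8 × 59.0³ × 63.707)
    = 1.04733e+09 / 1.04672e+08 = 10.01 → 10 coils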